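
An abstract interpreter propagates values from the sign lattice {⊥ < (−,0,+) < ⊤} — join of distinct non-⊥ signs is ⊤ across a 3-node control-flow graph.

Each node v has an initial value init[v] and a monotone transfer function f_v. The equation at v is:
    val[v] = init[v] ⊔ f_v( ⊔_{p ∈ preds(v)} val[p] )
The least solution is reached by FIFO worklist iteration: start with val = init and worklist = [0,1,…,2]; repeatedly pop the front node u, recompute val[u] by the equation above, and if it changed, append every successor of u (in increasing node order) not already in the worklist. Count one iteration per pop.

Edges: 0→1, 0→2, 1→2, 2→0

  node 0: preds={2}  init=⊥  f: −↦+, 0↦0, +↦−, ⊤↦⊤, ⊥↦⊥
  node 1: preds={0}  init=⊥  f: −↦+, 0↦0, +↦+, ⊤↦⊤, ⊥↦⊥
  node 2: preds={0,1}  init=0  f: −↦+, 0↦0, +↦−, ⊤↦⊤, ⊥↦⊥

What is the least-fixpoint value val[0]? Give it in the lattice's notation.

Worklist (3 pops):
  #1 pop 0: in=0 → 0 (was ⊥); enqueue []
  #2 pop 1: in=0 → 0 (was ⊥); enqueue []
  #3 pop 2: in=0 → 0 (no change)

Fixpoint:
  val[0] = 0
  val[1] = 0
  val[2] = 0

0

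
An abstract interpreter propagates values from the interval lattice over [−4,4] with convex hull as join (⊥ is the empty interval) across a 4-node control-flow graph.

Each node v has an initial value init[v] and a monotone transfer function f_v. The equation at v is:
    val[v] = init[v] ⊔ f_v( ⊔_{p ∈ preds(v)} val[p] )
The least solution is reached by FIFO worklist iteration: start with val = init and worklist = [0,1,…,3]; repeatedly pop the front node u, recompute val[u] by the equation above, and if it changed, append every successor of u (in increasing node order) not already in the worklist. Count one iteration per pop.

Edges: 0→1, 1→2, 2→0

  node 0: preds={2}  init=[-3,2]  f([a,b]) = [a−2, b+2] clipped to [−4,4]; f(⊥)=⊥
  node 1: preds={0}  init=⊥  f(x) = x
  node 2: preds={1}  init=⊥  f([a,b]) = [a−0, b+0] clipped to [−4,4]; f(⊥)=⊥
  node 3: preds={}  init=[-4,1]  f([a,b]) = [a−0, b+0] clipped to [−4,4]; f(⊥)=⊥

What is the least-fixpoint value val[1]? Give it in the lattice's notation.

[-4,4]

Iteration log — 8 steps:
  step 1. node 0  ⊔preds=⊥  new=[-3,2]  stable
  step 2. node 1  ⊔preds=[-3,2]  new=[-3,2]  old=⊥  +wl: 
  step 3. node 2  ⊔preds=[-3,2]  new=[-3,2]  old=⊥  +wl: 0
  step 4. node 3  ⊔preds=⊥  new=[-4,1]  stable
  step 5. node 0  ⊔preds=[-3,2]  new=[-4,4]  old=[-3,2]  +wl: 1
  step 6. node 1  ⊔preds=[-4,4]  new=[-4,4]  old=[-3,2]  +wl: 2
  step 7. node 2  ⊔preds=[-4,4]  new=[-4,4]  old=[-3,2]  +wl: 0
  step 8. node 0  ⊔preds=[-4,4]  new=[-4,4]  stable

Least fixpoint reached:
  node 0: [-4,4]
  node 1: [-4,4]
  node 2: [-4,4]
  node 3: [-4,1]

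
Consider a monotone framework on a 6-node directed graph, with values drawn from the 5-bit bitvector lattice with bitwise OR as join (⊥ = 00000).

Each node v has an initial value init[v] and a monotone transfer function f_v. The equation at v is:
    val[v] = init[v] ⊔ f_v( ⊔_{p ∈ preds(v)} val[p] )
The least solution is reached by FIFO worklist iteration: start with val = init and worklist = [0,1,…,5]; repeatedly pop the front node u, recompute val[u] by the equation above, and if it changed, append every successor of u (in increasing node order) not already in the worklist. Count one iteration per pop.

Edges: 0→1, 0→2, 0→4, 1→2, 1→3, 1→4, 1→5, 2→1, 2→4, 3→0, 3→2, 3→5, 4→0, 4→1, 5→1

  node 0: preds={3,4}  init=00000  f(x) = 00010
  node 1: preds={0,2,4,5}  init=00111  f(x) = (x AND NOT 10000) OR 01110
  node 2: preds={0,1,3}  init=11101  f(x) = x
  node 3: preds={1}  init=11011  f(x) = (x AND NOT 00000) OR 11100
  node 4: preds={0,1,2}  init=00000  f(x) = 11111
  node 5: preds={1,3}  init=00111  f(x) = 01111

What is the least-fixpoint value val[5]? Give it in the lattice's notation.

01111

Trace (9 dequeues):
  [1] u=0 | in 11011 | out 00010 | prev 00000 | push {}
  [2] u=1 | in 11111 | out 01111 | prev 00111 | push {}
  [3] u=2 | in 11111 | out 11111 | prev 11101 | push {1}
  [4] u=3 | in 01111 | out 11111 | prev 11011 | push {0,2}
  [5] u=4 | in 11111 | out 11111 | prev 00000 | push {}
  [6] u=5 | in 11111 | out 01111 | prev 00111 | push {}
  [7] u=1 | in 11111 | out 01111 | ==
  [8] u=0 | in 11111 | out 00010 | ==
  [9] u=2 | in 11111 | out 11111 | ==

Converged values:
  [0] 00010
  [1] 01111
  [2] 11111
  [3] 11111
  [4] 11111
  [5] 01111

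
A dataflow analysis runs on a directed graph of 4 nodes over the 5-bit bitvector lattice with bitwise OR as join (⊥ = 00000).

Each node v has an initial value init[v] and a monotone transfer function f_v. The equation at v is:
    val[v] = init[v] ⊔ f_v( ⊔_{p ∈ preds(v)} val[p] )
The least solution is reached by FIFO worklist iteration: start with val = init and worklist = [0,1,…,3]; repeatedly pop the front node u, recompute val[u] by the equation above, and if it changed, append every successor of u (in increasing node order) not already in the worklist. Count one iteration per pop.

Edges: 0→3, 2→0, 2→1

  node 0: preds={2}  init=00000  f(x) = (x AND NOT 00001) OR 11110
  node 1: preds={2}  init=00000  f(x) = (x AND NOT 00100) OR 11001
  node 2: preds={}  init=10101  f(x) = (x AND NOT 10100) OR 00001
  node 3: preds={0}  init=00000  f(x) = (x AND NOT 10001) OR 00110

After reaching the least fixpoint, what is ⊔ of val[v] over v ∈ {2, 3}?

11111

Trace (4 dequeues):
  [1] u=0 | in 10101 | out 11110 | prev 00000 | push {}
  [2] u=1 | in 10101 | out 11001 | prev 00000 | push {}
  [3] u=2 | in 00000 | out 10101 | ==
  [4] u=3 | in 11110 | out 01110 | prev 00000 | push {}

Converged values:
  [0] 11110
  [1] 11001
  [2] 10101
  [3] 01110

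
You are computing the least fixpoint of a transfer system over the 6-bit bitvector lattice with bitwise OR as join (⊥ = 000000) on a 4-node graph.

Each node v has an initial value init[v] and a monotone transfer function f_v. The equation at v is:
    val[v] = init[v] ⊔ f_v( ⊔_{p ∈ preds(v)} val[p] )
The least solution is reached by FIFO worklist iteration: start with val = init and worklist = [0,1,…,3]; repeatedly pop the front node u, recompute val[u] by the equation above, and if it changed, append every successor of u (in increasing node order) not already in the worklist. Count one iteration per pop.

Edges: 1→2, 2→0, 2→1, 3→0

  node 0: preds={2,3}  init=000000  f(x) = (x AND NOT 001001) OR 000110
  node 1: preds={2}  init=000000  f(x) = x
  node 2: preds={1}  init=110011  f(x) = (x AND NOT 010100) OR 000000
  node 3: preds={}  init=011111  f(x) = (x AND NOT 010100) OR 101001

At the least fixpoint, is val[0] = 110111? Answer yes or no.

no

Trace (5 dequeues):
  [1] u=0 | in 111111 | out 110110 | prev 000000 | push {}
  [2] u=1 | in 110011 | out 110011 | prev 000000 | push {}
  [3] u=2 | in 110011 | out 110011 | ==
  [4] u=3 | in 000000 | out 111111 | prev 011111 | push {0}
  [5] u=0 | in 111111 | out 110110 | ==

Converged values:
  [0] 110110
  [1] 110011
  [2] 110011
  [3] 111111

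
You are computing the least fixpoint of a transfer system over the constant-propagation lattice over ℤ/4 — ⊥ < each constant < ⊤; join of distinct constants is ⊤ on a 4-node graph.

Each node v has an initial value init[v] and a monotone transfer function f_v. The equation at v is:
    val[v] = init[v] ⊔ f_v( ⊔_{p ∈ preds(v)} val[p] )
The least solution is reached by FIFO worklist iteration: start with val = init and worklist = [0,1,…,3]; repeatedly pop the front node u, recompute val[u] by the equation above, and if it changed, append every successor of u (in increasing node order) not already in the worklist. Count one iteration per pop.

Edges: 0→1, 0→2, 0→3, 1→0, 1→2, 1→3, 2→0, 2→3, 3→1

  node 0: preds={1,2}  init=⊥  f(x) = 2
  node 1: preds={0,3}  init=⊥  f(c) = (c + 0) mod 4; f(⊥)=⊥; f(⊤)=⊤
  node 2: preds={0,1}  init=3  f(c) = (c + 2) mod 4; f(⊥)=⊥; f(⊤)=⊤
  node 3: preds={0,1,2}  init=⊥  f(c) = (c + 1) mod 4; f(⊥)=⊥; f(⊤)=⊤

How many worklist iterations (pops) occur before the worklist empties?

Worklist (9 pops):
  #1 pop 0: in=3 → 2 (was ⊥); enqueue []
  #2 pop 1: in=2 → 2 (was ⊥); enqueue [0]
  #3 pop 2: in=2 → ⊤ (was 3); enqueue []
  #4 pop 3: in=⊤ → ⊤ (was ⊥); enqueue [1]
  #5 pop 0: in=⊤ → 2 (no change)
  #6 pop 1: in=⊤ → ⊤ (was 2); enqueue [0,2,3]
  #7 pop 0: in=⊤ → 2 (no change)
  #8 pop 2: in=⊤ → ⊤ (no change)
  #9 pop 3: in=⊤ → ⊤ (no change)

Fixpoint:
  val[0] = 2
  val[1] = ⊤
  val[2] = ⊤
  val[3] = ⊤

9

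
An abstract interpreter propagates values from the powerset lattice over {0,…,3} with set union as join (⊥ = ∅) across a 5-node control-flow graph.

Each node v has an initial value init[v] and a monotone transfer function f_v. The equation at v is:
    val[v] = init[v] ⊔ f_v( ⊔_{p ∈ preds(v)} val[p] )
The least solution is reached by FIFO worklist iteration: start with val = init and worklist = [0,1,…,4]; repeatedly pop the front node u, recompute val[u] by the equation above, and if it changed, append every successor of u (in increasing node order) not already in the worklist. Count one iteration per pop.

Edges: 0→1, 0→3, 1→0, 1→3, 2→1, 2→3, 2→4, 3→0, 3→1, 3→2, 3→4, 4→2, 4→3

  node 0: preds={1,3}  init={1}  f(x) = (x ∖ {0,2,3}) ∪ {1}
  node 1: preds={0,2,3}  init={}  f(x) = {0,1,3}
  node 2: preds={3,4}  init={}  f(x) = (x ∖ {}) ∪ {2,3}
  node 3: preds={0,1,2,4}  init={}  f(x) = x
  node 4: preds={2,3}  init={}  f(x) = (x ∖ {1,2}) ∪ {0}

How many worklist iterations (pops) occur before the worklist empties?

11

Iteration log — 11 steps:
  step 1. node 0  ⊔preds={}  new={1}  stable
  step 2. node 1  ⊔preds={1}  new={0,1,3}  old={}  +wl: 0
  step 3. node 2  ⊔preds={}  new={2,3}  old={}  +wl: 1
  step 4. node 3  ⊔preds={0,1,2,3}  new={0,1,2,3}  old={}  +wl: 2
  step 5. node 4  ⊔preds={0,1,2,3}  new={0,3}  old={}  +wl: 3
  step 6. node 0  ⊔preds={0,1,2,3}  new={1}  stable
  step 7. node 1  ⊔preds={0,1,2,3}  new={0,1,3}  stable
  step 8. node 2  ⊔preds={0,1,2,3}  new={0,1,2,3}  old={2,3}  +wl: 1,4
  step 9. node 3  ⊔preds={0,1,2,3}  new={0,1,2,3}  stable
  step 10. node 1  ⊔preds={0,1,2,3}  new={0,1,3}  stable
  step 11. node 4  ⊔preds={0,1,2,3}  new={0,3}  stable

Least fixpoint reached:
  node 0: {1}
  node 1: {0,1,3}
  node 2: {0,1,2,3}
  node 3: {0,1,2,3}
  node 4: {0,3}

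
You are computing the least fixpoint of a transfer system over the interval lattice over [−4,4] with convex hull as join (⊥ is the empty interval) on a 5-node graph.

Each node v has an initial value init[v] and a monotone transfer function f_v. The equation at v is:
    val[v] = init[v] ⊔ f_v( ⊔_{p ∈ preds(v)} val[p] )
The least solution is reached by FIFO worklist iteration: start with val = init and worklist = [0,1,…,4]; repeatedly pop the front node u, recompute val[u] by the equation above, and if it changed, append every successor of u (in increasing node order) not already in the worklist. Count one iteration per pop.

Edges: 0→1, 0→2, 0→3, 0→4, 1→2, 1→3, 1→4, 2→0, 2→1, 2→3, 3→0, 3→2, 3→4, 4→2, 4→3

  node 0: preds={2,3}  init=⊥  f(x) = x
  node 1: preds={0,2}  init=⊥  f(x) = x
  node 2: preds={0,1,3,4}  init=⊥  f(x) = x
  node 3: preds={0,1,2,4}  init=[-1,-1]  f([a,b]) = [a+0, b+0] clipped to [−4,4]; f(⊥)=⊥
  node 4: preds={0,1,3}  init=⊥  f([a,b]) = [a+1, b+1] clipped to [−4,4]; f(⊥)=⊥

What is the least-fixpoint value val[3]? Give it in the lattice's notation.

[-1,4]

Worklist (36 pops):
  #1 pop 0: in=[-1,-1] → [-1,-1] (was ⊥); enqueue []
  #2 pop 1: in=[-1,-1] → [-1,-1] (was ⊥); enqueue []
  #3 pop 2: in=[-1,-1] → [-1,-1] (was ⊥); enqueue [0,1]
  #4 pop 3: in=[-1,-1] → [-1,-1] (no change)
  #5 pop 4: in=[-1,-1] → [0,0] (was ⊥); enqueue [2,3]
  #6 pop 0: in=[-1,-1] → [-1,-1] (no change)
  #7 pop 1: in=[-1,-1] → [-1,-1] (no change)
  #8 pop 2: in=[-1,0] → [-1,0] (was [-1,-1]); enqueue [0,1]
  #9 pop 3: in=[-1,0] → [-1,0] (was [-1,-1]); enqueue [2,4]
  #10 pop 0: in=[-1,0] → [-1,0] (was [-1,-1]); enqueue [3]
  #11 pop 1: in=[-1,0] → [-1,0] (was [-1,-1]); enqueue []
  #12 pop 2: in=[-1,0] → [-1,0] (no change)
  #13 pop 4: in=[-1,0] → [0,1] (was [0,0]); enqueue [2]
  #14 pop 3: in=[-1,1] → [-1,1] (was [-1,0]); enqueue [0,4]
  #15 pop 2: in=[-1,1] → [-1,1] (was [-1,0]); enqueue [1,3]
  #16 pop 0: in=[-1,1] → [-1,1] (was [-1,0]); enqueue [2]
  #17 pop 4: in=[-1,1] → [0,2] (was [0,1]); enqueue []
  #18 pop 1: in=[-1,1] → [-1,1] (was [-1,0]); enqueue [4]
  #19 pop 3: in=[-1,2] → [-1,2] (was [-1,1]); enqueue [0]
  #20 pop 2: in=[-1,2] → [-1,2] (was [-1,1]); enqueue [1,3]
  #21 pop 4: in=[-1,2] → [0,3] (was [0,2]); enqueue [2]
  #22 pop 0: in=[-1,2] → [-1,2] (was [-1,1]); enqueue [4]
  #23 pop 1: in=[-1,2] → [-1,2] (was [-1,1]); enqueue []
  #24 pop 3: in=[-1,3] → [-1,3] (was [-1,2]); enqueue [0]
  #25 pop 2: in=[-1,3] → [-1,3] (was [-1,2]); enqueue [1,3]
  #26 pop 4: in=[-1,3] → [0,4] (was [0,3]); enqueue [2]
  #27 pop 0: in=[-1,3] → [-1,3] (was [-1,2]); enqueue [4]
  #28 pop 1: in=[-1,3] → [-1,3] (was [-1,2]); enqueue []
  #29 pop 3: in=[-1,4] → [-1,4] (was [-1,3]); enqueue [0]
  #30 pop 2: in=[-1,4] → [-1,4] (was [-1,3]); enqueue [1,3]
  #31 pop 4: in=[-1,4] → [0,4] (no change)
  #32 pop 0: in=[-1,4] → [-1,4] (was [-1,3]); enqueue [2,4]
  #33 pop 1: in=[-1,4] → [-1,4] (was [-1,3]); enqueue []
  #34 pop 3: in=[-1,4] → [-1,4] (no change)
  #35 pop 2: in=[-1,4] → [-1,4] (no change)
  #36 pop 4: in=[-1,4] → [0,4] (no change)

Fixpoint:
  val[0] = [-1,4]
  val[1] = [-1,4]
  val[2] = [-1,4]
  val[3] = [-1,4]
  val[4] = [0,4]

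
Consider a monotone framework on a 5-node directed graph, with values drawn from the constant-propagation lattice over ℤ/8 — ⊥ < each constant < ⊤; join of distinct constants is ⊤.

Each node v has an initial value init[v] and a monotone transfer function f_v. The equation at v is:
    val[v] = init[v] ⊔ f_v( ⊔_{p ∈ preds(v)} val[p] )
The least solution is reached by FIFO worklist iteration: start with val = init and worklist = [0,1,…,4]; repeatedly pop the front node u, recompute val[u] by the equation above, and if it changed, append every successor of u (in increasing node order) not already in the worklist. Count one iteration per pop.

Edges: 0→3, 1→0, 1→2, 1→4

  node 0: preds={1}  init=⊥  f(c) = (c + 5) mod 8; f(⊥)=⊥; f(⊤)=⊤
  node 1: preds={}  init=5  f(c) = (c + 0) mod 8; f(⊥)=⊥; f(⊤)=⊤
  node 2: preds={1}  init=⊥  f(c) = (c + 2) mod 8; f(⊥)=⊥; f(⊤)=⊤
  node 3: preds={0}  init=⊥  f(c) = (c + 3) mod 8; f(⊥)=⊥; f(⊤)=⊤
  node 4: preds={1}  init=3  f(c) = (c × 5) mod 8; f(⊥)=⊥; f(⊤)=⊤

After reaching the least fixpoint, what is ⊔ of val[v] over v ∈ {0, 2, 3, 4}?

Iteration log — 5 steps:
  step 1. node 0  ⊔preds=5  new=2  old=⊥  +wl: 
  step 2. node 1  ⊔preds=⊥  new=5  stable
  step 3. node 2  ⊔preds=5  new=7  old=⊥  +wl: 
  step 4. node 3  ⊔preds=2  new=5  old=⊥  +wl: 
  step 5. node 4  ⊔preds=5  new=⊤  old=3  +wl: 

Least fixpoint reached:
  node 0: 2
  node 1: 5
  node 2: 7
  node 3: 5
  node 4: ⊤

⊤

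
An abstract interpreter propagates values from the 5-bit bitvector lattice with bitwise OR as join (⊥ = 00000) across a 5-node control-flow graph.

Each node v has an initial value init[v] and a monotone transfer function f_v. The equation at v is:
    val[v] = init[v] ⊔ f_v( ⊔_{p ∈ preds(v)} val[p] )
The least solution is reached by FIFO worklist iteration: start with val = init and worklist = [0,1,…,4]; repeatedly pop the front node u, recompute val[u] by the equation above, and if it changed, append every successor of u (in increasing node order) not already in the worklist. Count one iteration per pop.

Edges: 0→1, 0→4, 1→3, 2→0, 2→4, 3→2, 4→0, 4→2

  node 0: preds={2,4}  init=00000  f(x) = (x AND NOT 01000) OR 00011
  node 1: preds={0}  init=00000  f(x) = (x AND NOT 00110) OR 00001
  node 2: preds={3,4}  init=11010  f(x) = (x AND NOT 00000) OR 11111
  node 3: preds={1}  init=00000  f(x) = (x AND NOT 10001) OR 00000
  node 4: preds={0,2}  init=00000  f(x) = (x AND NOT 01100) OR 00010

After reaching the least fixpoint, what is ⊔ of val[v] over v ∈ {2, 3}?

11111

Iteration log — 9 steps:
  step 1. node 0  ⊔preds=11010  new=10011  old=00000  +wl: 
  step 2. node 1  ⊔preds=10011  new=10001  old=00000  +wl: 
  step 3. node 2  ⊔preds=00000  new=11111  old=11010  +wl: 0
  step 4. node 3  ⊔preds=10001  new=00000  stable
  step 5. node 4  ⊔preds=11111  new=10011  old=00000  +wl: 2
  step 6. node 0  ⊔preds=11111  new=10111  old=10011  +wl: 1,4
  step 7. node 2  ⊔preds=10011  new=11111  stable
  step 8. node 1  ⊔preds=10111  new=10001  stable
  step 9. node 4  ⊔preds=11111  new=10011  stable

Least fixpoint reached:
  node 0: 10111
  node 1: 10001
  node 2: 11111
  node 3: 00000
  node 4: 10011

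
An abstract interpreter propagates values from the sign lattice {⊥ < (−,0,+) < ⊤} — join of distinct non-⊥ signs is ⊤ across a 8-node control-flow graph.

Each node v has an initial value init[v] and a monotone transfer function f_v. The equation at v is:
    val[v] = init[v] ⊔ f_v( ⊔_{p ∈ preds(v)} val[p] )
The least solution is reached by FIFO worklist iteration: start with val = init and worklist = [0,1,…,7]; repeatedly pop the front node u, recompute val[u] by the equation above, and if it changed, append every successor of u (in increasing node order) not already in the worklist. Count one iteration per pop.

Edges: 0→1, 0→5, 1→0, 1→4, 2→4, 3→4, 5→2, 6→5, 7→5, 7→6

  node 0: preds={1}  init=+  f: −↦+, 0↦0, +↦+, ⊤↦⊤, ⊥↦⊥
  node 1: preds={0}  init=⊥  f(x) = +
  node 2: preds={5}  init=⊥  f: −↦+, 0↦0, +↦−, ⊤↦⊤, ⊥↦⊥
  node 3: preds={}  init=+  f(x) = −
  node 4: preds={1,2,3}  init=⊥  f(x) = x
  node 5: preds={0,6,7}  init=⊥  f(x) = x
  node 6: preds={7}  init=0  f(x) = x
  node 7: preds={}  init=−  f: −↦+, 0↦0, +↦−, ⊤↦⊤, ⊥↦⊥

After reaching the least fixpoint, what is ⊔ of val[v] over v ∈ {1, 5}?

Iteration log — 12 steps:
  step 1. node 0  ⊔preds=⊥  new=+  stable
  step 2. node 1  ⊔preds=+  new=+  old=⊥  +wl: 0
  step 3. node 2  ⊔preds=⊥  new=⊥  stable
  step 4. node 3  ⊔preds=⊥  new=⊤  old=+  +wl: 
  step 5. node 4  ⊔preds=⊤  new=⊤  old=⊥  +wl: 
  step 6. node 5  ⊔preds=⊤  new=⊤  old=⊥  +wl: 2
  step 7. node 6  ⊔preds=−  new=⊤  old=0  +wl: 5
  step 8. node 7  ⊔preds=⊥  new=−  stable
  step 9. node 0  ⊔preds=+  new=+  stable
  step 10. node 2  ⊔preds=⊤  new=⊤  old=⊥  +wl: 4
  step 11. node 5  ⊔preds=⊤  new=⊤  stable
  step 12. node 4  ⊔preds=⊤  new=⊤  stable

Least fixpoint reached:
  node 0: +
  node 1: +
  node 2: ⊤
  node 3: ⊤
  node 4: ⊤
  node 5: ⊤
  node 6: ⊤
  node 7: −

⊤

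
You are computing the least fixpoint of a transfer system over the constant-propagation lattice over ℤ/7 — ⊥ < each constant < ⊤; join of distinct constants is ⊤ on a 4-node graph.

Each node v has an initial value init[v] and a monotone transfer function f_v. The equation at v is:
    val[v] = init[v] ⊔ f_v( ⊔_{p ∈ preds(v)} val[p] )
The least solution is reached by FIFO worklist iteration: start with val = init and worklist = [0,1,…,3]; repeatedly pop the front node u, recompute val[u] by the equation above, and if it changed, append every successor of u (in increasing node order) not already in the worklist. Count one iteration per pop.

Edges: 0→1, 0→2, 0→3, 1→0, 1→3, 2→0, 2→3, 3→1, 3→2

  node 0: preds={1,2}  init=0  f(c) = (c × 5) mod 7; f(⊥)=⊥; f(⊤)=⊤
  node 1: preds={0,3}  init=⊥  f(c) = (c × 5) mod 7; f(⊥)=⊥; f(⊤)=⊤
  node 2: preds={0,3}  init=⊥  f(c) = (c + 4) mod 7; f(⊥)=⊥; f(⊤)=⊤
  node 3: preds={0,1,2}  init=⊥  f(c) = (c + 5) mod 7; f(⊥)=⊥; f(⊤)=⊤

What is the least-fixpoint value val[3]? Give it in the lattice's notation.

⊤

Trace (9 dequeues):
  [1] u=0 | in ⊥ | out 0 | ==
  [2] u=1 | in 0 | out 0 | prev ⊥ | push {0}
  [3] u=2 | in 0 | out 4 | prev ⊥ | push {}
  [4] u=3 | in ⊤ | out ⊤ | prev ⊥ | push {1,2}
  [5] u=0 | in ⊤ | out ⊤ | prev 0 | push {3}
  [6] u=1 | in ⊤ | out ⊤ | prev 0 | push {0}
  [7] u=2 | in ⊤ | out ⊤ | prev 4 | push {}
  [8] u=3 | in ⊤ | out ⊤ | ==
  [9] u=0 | in ⊤ | out ⊤ | ==

Converged values:
  [0] ⊤
  [1] ⊤
  [2] ⊤
  [3] ⊤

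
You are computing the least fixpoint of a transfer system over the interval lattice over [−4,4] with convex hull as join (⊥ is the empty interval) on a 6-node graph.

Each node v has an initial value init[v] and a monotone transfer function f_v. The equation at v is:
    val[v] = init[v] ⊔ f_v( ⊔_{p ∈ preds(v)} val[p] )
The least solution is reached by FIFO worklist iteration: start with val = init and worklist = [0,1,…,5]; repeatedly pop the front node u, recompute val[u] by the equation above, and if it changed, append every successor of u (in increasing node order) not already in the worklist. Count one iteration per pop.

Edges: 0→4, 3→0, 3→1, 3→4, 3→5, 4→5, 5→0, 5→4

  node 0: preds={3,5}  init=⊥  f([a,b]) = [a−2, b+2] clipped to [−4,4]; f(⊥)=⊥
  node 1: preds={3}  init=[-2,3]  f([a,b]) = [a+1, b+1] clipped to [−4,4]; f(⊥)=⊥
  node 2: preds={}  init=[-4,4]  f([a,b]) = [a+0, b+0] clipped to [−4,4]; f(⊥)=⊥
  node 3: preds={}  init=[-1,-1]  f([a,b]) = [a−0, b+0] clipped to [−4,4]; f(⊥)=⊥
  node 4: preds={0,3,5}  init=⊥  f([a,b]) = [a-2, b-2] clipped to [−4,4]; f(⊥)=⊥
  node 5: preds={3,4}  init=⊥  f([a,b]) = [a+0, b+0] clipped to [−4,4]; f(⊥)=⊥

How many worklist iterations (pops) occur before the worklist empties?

Trace (8 dequeues):
  [1] u=0 | in [-1,-1] | out [-3,1] | prev ⊥ | push {}
  [2] u=1 | in [-1,-1] | out [-2,3] | ==
  [3] u=2 | in ⊥ | out [-4,4] | ==
  [4] u=3 | in ⊥ | out [-1,-1] | ==
  [5] u=4 | in [-3,1] | out [-4,-1] | prev ⊥ | push {}
  [6] u=5 | in [-4,-1] | out [-4,-1] | prev ⊥ | push {0,4}
  [7] u=0 | in [-4,-1] | out [-4,1] | prev [-3,1] | push {}
  [8] u=4 | in [-4,1] | out [-4,-1] | ==

Converged values:
  [0] [-4,1]
  [1] [-2,3]
  [2] [-4,4]
  [3] [-1,-1]
  [4] [-4,-1]
  [5] [-4,-1]

8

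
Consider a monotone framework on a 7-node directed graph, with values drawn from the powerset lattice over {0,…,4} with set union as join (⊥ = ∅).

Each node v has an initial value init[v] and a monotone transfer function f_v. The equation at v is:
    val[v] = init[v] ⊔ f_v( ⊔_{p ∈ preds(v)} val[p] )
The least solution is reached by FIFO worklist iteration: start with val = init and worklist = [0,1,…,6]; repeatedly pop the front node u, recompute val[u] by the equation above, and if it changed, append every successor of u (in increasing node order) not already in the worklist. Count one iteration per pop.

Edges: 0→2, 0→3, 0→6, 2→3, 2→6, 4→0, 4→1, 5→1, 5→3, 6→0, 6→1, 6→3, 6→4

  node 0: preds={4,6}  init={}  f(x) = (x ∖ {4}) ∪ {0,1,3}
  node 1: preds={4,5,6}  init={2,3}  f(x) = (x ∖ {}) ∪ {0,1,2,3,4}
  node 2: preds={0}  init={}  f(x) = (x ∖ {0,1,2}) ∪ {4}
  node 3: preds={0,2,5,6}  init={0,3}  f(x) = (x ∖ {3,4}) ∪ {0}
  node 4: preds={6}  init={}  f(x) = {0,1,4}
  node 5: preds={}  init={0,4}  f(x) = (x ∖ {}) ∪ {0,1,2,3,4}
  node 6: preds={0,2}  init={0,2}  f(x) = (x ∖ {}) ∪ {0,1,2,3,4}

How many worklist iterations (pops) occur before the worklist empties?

Worklist (11 pops):
  #1 pop 0: in={0,2} → {0,1,2,3} (was {}); enqueue []
  #2 pop 1: in={0,2,4} → {0,1,2,3,4} (was {2,3}); enqueue []
  #3 pop 2: in={0,1,2,3} → {3,4} (was {}); enqueue []
  #4 pop 3: in={0,1,2,3,4} → {0,1,2,3} (was {0,3}); enqueue []
  #5 pop 4: in={0,2} → {0,1,4} (was {}); enqueue [0,1]
  #6 pop 5: in={} → {0,1,2,3,4} (was {0,4}); enqueue [3]
  #7 pop 6: in={0,1,2,3,4} → {0,1,2,3,4} (was {0,2}); enqueue [4]
  #8 pop 0: in={0,1,2,3,4} → {0,1,2,3} (no change)
  #9 pop 1: in={0,1,2,3,4} → {0,1,2,3,4} (no change)
  #10 pop 3: in={0,1,2,3,4} → {0,1,2,3} (no change)
  #11 pop 4: in={0,1,2,3,4} → {0,1,4} (no change)

Fixpoint:
  val[0] = {0,1,2,3}
  val[1] = {0,1,2,3,4}
  val[2] = {3,4}
  val[3] = {0,1,2,3}
  val[4] = {0,1,4}
  val[5] = {0,1,2,3,4}
  val[6] = {0,1,2,3,4}

11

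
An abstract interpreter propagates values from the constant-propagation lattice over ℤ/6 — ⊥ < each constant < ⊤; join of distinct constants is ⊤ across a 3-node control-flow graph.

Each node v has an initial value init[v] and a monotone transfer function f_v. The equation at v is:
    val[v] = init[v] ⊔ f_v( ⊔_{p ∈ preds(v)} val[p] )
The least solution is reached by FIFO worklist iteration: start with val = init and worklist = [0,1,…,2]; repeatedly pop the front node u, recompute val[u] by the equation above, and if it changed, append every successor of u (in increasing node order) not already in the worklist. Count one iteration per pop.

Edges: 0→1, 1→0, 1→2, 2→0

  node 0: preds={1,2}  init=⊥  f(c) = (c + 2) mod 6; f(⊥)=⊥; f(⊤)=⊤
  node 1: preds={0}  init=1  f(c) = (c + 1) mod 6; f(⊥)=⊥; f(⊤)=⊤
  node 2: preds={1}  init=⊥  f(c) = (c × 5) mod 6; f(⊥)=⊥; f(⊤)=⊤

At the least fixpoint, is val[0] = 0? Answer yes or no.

no

Worklist (5 pops):
  #1 pop 0: in=1 → 3 (was ⊥); enqueue []
  #2 pop 1: in=3 → ⊤ (was 1); enqueue [0]
  #3 pop 2: in=⊤ → ⊤ (was ⊥); enqueue []
  #4 pop 0: in=⊤ → ⊤ (was 3); enqueue [1]
  #5 pop 1: in=⊤ → ⊤ (no change)

Fixpoint:
  val[0] = ⊤
  val[1] = ⊤
  val[2] = ⊤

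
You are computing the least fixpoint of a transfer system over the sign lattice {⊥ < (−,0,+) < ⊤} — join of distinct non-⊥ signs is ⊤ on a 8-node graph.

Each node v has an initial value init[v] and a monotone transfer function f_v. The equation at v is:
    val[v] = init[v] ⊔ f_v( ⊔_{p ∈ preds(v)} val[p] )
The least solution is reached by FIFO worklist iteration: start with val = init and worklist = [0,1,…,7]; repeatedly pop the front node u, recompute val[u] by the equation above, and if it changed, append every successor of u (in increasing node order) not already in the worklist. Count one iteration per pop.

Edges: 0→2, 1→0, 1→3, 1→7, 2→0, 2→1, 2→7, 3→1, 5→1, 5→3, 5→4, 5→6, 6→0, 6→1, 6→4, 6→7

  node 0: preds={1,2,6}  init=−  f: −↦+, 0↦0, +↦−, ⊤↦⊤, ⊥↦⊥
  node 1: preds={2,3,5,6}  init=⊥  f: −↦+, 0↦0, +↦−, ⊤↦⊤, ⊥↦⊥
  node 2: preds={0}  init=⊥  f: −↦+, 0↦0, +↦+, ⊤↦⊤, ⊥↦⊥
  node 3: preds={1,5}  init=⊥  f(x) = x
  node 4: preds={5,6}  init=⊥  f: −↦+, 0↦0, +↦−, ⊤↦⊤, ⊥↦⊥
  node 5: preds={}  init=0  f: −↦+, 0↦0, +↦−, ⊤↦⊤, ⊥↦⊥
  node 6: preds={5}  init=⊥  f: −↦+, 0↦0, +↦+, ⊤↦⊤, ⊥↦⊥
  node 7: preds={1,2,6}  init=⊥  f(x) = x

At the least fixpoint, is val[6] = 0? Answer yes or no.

yes

Worklist (16 pops):
  #1 pop 0: in=⊥ → − (no change)
  #2 pop 1: in=0 → 0 (was ⊥); enqueue [0]
  #3 pop 2: in=− → + (was ⊥); enqueue [1]
  #4 pop 3: in=0 → 0 (was ⊥); enqueue []
  #5 pop 4: in=0 → 0 (was ⊥); enqueue []
  #6 pop 5: in=⊥ → 0 (no change)
  #7 pop 6: in=0 → 0 (was ⊥); enqueue [4]
  #8 pop 7: in=⊤ → ⊤ (was ⊥); enqueue []
  #9 pop 0: in=⊤ → ⊤ (was −); enqueue [2]
  #10 pop 1: in=⊤ → ⊤ (was 0); enqueue [0,3,7]
  #11 pop 4: in=0 → 0 (no change)
  #12 pop 2: in=⊤ → ⊤ (was +); enqueue [1]
  #13 pop 0: in=⊤ → ⊤ (no change)
  #14 pop 3: in=⊤ → ⊤ (was 0); enqueue []
  #15 pop 7: in=⊤ → ⊤ (no change)
  #16 pop 1: in=⊤ → ⊤ (no change)

Fixpoint:
  val[0] = ⊤
  val[1] = ⊤
  val[2] = ⊤
  val[3] = ⊤
  val[4] = 0
  val[5] = 0
  val[6] = 0
  val[7] = ⊤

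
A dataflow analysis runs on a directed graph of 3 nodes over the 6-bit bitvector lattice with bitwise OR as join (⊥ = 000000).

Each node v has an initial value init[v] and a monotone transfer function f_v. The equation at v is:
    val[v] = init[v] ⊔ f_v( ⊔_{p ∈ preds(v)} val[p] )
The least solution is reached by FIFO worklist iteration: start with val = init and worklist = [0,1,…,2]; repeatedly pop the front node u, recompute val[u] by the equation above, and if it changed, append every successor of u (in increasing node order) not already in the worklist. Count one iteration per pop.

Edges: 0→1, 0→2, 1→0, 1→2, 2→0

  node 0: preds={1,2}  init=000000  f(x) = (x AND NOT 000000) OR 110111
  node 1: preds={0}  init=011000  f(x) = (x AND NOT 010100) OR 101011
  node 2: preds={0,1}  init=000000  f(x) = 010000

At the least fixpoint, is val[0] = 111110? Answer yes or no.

Trace (4 dequeues):
  [1] u=0 | in 011000 | out 111111 | prev 000000 | push {}
  [2] u=1 | in 111111 | out 111011 | prev 011000 | push {0}
  [3] u=2 | in 111111 | out 010000 | prev 000000 | push {}
  [4] u=0 | in 111011 | out 111111 | ==

Converged values:
  [0] 111111
  [1] 111011
  [2] 010000

no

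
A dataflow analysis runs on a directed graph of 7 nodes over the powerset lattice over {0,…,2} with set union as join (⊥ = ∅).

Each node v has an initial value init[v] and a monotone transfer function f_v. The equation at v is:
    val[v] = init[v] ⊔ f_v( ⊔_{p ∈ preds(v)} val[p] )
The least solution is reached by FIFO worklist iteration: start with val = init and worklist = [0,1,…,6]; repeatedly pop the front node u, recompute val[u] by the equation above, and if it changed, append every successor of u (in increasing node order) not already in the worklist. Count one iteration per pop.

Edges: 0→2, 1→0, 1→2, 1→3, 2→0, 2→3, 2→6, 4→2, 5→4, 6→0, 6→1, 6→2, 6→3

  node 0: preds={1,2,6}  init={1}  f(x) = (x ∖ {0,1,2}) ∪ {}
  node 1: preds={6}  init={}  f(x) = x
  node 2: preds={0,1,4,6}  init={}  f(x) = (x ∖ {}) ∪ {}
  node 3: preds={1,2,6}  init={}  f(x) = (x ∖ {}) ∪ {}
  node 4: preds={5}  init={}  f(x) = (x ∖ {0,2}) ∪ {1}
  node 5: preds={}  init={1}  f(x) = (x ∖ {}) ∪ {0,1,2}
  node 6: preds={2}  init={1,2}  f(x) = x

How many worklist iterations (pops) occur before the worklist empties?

10

Iteration log — 10 steps:
  step 1. node 0  ⊔preds={1,2}  new={1}  stable
  step 2. node 1  ⊔preds={1,2}  new={1,2}  old={}  +wl: 0
  step 3. node 2  ⊔preds={1,2}  new={1,2}  old={}  +wl: 
  step 4. node 3  ⊔preds={1,2}  new={1,2}  old={}  +wl: 
  step 5. node 4  ⊔preds={1}  new={1}  old={}  +wl: 2
  step 6. node 5  ⊔preds={}  new={0,1,2}  old={1}  +wl: 4
  step 7. node 6  ⊔preds={1,2}  new={1,2}  stable
  step 8. node 0  ⊔preds={1,2}  new={1}  stable
  step 9. node 2  ⊔preds={1,2}  new={1,2}  stable
  step 10. node 4  ⊔preds={0,1,2}  new={1}  stable

Least fixpoint reached:
  node 0: {1}
  node 1: {1,2}
  node 2: {1,2}
  node 3: {1,2}
  node 4: {1}
  node 5: {0,1,2}
  node 6: {1,2}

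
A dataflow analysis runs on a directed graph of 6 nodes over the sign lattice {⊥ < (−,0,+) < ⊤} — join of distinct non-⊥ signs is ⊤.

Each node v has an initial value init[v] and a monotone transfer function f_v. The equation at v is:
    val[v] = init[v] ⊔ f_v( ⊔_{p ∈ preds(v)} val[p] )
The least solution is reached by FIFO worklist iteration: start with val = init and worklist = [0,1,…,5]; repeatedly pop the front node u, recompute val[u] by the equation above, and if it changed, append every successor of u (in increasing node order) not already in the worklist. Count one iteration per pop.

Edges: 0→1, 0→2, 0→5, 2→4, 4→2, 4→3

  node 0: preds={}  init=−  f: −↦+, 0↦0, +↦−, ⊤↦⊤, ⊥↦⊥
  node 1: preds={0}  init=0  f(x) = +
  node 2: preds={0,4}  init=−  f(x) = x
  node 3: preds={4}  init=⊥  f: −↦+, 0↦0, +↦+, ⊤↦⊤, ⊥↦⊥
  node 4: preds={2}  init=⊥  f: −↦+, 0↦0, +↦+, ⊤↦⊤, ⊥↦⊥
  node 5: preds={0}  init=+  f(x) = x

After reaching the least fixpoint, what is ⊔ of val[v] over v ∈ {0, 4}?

⊤

Trace (11 dequeues):
  [1] u=0 | in ⊥ | out − | ==
  [2] u=1 | in − | out ⊤ | prev 0 | push {}
  [3] u=2 | in − | out − | ==
  [4] u=3 | in ⊥ | out ⊥ | ==
  [5] u=4 | in − | out + | prev ⊥ | push {2,3}
  [6] u=5 | in − | out ⊤ | prev + | push {}
  [7] u=2 | in ⊤ | out ⊤ | prev − | push {4}
  [8] u=3 | in + | out + | prev ⊥ | push {}
  [9] u=4 | in ⊤ | out ⊤ | prev + | push {2,3}
  [10] u=2 | in ⊤ | out ⊤ | ==
  [11] u=3 | in ⊤ | out ⊤ | prev + | push {}

Converged values:
  [0] −
  [1] ⊤
  [2] ⊤
  [3] ⊤
  [4] ⊤
  [5] ⊤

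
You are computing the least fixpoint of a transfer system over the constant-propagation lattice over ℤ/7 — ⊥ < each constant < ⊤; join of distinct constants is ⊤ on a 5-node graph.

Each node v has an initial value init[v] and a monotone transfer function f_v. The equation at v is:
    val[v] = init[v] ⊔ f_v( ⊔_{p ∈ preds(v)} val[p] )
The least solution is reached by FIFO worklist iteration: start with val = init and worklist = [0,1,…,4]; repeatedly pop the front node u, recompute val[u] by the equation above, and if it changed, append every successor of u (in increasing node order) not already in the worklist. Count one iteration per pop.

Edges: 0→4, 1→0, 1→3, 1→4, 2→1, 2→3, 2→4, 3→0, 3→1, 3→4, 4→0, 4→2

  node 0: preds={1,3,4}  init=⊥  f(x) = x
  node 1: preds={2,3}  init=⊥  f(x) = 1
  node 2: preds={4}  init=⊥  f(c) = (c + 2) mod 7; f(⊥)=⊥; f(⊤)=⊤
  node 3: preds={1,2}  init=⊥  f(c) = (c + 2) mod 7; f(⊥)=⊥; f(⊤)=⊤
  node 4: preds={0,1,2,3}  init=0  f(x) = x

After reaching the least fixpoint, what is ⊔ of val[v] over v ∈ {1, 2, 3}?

⊤

Worklist (11 pops):
  #1 pop 0: in=0 → 0 (was ⊥); enqueue []
  #2 pop 1: in=⊥ → 1 (was ⊥); enqueue [0]
  #3 pop 2: in=0 → 2 (was ⊥); enqueue [1]
  #4 pop 3: in=⊤ → ⊤ (was ⊥); enqueue []
  #5 pop 4: in=⊤ → ⊤ (was 0); enqueue [2]
  #6 pop 0: in=⊤ → ⊤ (was 0); enqueue [4]
  #7 pop 1: in=⊤ → 1 (no change)
  #8 pop 2: in=⊤ → ⊤ (was 2); enqueue [1,3]
  #9 pop 4: in=⊤ → ⊤ (no change)
  #10 pop 1: in=⊤ → 1 (no change)
  #11 pop 3: in=⊤ → ⊤ (no change)

Fixpoint:
  val[0] = ⊤
  val[1] = 1
  val[2] = ⊤
  val[3] = ⊤
  val[4] = ⊤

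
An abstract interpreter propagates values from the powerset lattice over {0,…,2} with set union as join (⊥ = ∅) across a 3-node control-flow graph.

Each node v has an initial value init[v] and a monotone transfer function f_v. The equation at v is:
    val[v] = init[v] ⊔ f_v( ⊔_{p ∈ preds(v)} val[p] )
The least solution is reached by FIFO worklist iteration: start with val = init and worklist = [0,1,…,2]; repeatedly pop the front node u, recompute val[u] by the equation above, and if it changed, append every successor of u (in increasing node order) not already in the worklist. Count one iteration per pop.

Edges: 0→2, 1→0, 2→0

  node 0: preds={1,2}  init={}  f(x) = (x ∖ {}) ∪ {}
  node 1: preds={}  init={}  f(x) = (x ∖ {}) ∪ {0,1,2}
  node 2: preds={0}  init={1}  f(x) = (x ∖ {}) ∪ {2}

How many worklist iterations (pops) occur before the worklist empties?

6

Worklist (6 pops):
  #1 pop 0: in={1} → {1} (was {}); enqueue []
  #2 pop 1: in={} → {0,1,2} (was {}); enqueue [0]
  #3 pop 2: in={1} → {1,2} (was {1}); enqueue []
  #4 pop 0: in={0,1,2} → {0,1,2} (was {1}); enqueue [2]
  #5 pop 2: in={0,1,2} → {0,1,2} (was {1,2}); enqueue [0]
  #6 pop 0: in={0,1,2} → {0,1,2} (no change)

Fixpoint:
  val[0] = {0,1,2}
  val[1] = {0,1,2}
  val[2] = {0,1,2}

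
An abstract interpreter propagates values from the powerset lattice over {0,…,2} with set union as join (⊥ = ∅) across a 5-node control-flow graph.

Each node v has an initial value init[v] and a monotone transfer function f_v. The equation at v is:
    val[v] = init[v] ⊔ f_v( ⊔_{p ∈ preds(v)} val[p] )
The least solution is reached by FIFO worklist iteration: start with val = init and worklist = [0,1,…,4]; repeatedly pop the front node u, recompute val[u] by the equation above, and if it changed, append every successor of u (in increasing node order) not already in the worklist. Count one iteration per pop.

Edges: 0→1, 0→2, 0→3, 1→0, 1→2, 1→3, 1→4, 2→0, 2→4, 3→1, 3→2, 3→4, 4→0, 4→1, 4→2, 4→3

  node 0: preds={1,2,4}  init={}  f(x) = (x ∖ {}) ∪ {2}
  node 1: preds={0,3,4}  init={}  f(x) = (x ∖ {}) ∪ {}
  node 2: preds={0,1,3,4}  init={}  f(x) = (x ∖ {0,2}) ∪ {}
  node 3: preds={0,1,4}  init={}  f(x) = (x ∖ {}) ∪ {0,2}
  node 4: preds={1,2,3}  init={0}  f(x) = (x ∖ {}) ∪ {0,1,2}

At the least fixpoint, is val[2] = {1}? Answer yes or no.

Iteration log — 13 steps:
  step 1. node 0  ⊔preds={0}  new={0,2}  old={}  +wl: 
  step 2. node 1  ⊔preds={0,2}  new={0,2}  old={}  +wl: 0
  step 3. node 2  ⊔preds={0,2}  new={}  stable
  step 4. node 3  ⊔preds={0,2}  new={0,2}  old={}  +wl: 1,2
  step 5. node 4  ⊔preds={0,2}  new={0,1,2}  old={0}  +wl: 3
  step 6. node 0  ⊔preds={0,1,2}  new={0,1,2}  old={0,2}  +wl: 
  step 7. node 1  ⊔preds={0,1,2}  new={0,1,2}  old={0,2}  +wl: 0,4
  step 8. node 2  ⊔preds={0,1,2}  new={1}  old={}  +wl: 
  step 9. node 3  ⊔preds={0,1,2}  new={0,1,2}  old={0,2}  +wl: 1,2
  step 10. node 0  ⊔preds={0,1,2}  new={0,1,2}  stable
  step 11. node 4  ⊔preds={0,1,2}  new={0,1,2}  stable
  step 12. node 1  ⊔preds={0,1,2}  new={0,1,2}  stable
  step 13. node 2  ⊔preds={0,1,2}  new={1}  stable

Least fixpoint reached:
  node 0: {0,1,2}
  node 1: {0,1,2}
  node 2: {1}
  node 3: {0,1,2}
  node 4: {0,1,2}

yes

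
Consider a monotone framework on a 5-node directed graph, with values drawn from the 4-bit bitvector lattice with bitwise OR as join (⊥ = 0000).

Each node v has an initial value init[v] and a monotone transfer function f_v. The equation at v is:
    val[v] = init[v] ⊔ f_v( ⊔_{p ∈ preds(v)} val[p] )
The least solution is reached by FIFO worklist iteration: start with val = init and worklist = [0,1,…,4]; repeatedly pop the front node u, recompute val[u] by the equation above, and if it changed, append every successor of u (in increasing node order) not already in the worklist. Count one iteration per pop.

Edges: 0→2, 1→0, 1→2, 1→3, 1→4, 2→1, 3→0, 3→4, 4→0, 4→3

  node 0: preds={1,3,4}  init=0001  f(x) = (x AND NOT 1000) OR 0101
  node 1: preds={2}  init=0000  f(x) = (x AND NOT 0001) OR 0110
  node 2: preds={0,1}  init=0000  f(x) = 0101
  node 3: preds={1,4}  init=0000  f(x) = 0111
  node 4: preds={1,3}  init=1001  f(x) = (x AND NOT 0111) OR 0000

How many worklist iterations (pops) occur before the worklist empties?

Trace (8 dequeues):
  [1] u=0 | in 1001 | out 0101 | prev 0001 | push {}
  [2] u=1 | in 0000 | out 0110 | prev 0000 | push {0}
  [3] u=2 | in 0111 | out 0101 | prev 0000 | push {1}
  [4] u=3 | in 1111 | out 0111 | prev 0000 | push {}
  [5] u=4 | in 0111 | out 1001 | ==
  [6] u=0 | in 1111 | out 0111 | prev 0101 | push {2}
  [7] u=1 | in 0101 | out 0110 | ==
  [8] u=2 | in 0111 | out 0101 | ==

Converged values:
  [0] 0111
  [1] 0110
  [2] 0101
  [3] 0111
  [4] 1001

8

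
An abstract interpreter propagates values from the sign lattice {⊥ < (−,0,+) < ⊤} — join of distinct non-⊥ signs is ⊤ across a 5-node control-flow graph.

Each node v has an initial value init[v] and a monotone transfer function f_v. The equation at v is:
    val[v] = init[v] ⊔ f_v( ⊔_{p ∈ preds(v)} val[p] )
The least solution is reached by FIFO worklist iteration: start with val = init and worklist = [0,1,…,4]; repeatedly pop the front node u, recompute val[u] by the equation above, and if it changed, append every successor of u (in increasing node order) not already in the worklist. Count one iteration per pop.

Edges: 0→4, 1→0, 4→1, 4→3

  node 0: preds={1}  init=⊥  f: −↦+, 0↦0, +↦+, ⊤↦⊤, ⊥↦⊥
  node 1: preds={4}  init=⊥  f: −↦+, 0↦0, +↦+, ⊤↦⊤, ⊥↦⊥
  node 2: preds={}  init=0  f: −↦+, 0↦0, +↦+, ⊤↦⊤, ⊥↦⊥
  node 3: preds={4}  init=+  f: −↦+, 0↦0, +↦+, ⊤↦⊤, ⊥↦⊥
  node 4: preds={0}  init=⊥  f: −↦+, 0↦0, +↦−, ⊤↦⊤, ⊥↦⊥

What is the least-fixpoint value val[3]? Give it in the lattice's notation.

+

Iteration log — 5 steps:
  step 1. node 0  ⊔preds=⊥  new=⊥  stable
  step 2. node 1  ⊔preds=⊥  new=⊥  stable
  step 3. node 2  ⊔preds=⊥  new=0  stable
  step 4. node 3  ⊔preds=⊥  new=+  stable
  step 5. node 4  ⊔preds=⊥  new=⊥  stable

Least fixpoint reached:
  node 0: ⊥
  node 1: ⊥
  node 2: 0
  node 3: +
  node 4: ⊥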